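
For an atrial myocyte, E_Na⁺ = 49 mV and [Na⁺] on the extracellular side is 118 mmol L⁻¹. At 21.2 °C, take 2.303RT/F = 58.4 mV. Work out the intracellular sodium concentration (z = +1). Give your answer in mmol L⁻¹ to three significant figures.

Nernst: E = (58.4/1) · log₁₀([out]/[in]), so log₁₀([out]/[in]) = 49.0 × 1 / 58.4 = 0.8390.
[out]/[in] = 10^(0.8390) = 6.903.
[in] = 118 / 6.903 = 17.09 mmol L⁻¹.

17.1 mmol L⁻¹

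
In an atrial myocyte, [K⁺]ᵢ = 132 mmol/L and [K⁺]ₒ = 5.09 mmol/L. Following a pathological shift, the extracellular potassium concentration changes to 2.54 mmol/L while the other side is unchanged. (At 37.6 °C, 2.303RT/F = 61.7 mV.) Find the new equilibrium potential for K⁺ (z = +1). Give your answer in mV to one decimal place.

After the shift: [K⁺]_out = 2.54, [K⁺]_in = 132 mmol/L.
E_new = (61.7/1)·log₁₀(2.54/132) = 61.70 · (-1.7157) = -105.86 mV

-105.9 mV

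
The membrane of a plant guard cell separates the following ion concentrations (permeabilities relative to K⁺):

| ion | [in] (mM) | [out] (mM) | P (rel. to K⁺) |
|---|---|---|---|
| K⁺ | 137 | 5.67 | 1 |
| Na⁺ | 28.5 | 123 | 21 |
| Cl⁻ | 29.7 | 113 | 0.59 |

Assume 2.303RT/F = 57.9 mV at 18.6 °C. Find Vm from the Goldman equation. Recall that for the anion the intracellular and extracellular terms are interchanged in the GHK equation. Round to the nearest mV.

30 mV

Vm = 57.9 · log₁₀[(Σ P·[cation]ₒ + Σ P·[anion]ᵢ) / (Σ P·[cation]ᵢ + Σ P·[anion]ₒ)]
Numerator = 1×5.67 + 21×123 + 0.59×29.7 = 2606
Denominator = 1×137 + 21×28.5 + 0.59×113 = 802.2
Vm = 57.9 · log₁₀(3.2489) = 57.9 × (0.5117) = 29.63 mV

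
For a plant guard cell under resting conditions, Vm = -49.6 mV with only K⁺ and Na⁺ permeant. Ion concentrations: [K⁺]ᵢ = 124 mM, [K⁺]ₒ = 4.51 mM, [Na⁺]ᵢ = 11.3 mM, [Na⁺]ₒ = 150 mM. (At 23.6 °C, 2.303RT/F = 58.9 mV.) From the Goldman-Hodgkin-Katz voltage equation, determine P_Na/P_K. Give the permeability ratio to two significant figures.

Let α = P_Na/P_K. GHK: Vm = 58.9·log₁₀[(Kₒ + α·Naₒ)/(Kᵢ + α·Naᵢ)].
10^(Vm/58.9) = 10^(-49.6/58.9) = 0.14384
So 0.14384·(Kᵢ + α·Naᵢ) = Kₒ + α·Naₒ → α = (0.14384·124.0 − 4.51) / (150.0 − 0.14384·11.3)
α = (17.84 − 4.51) / (150.0 − 1.625) = 13.33/148.4 = 0.08982

0.090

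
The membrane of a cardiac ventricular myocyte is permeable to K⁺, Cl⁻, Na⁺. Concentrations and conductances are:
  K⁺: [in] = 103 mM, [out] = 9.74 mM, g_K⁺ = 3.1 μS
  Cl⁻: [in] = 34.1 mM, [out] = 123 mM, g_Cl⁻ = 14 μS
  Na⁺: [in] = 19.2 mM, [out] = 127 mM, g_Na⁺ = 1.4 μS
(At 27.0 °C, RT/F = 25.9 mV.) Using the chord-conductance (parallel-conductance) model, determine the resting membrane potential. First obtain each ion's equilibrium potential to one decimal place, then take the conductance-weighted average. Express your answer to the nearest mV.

E_K⁺ = (25.9/1)·ln(9.74/103) = -61.1 mV
E_Cl⁻ = (25.9/-1)·ln(123/34.1) = -33.2 mV
E_Na⁺ = (25.9/1)·ln(127/19.2) = 48.9 mV
Vm = (Σ gᵢEᵢ)/(Σ gᵢ) = (3.1·-61.1 + 14·-33.2 + 1.4·48.9) / (3.1 + 14 + 1.4)
= -585.75 / 18.5 = -31.66 mV

-32 mV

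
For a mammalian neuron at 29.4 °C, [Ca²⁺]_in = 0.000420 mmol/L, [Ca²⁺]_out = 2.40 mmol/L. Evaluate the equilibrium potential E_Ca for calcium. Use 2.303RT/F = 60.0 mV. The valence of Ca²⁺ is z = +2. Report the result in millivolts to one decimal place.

112.7 mV

E = (60.0/z) · log₁₀([Ca²⁺]_out/[Ca²⁺]_in) with z = +2.
= (60.0/2) · log₁₀(2.40/0.000420) = 30.00 · log₁₀(5714)
= 30.00 · (3.7570) = 112.71 mV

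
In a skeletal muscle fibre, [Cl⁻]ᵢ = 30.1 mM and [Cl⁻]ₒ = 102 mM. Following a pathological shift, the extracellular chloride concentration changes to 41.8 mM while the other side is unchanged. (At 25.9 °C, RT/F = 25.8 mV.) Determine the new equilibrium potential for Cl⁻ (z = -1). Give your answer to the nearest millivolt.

-8 mV

After the shift: [Cl⁻]_out = 41.8, [Cl⁻]_in = 30.1 mM.
E_new = (25.8/-1)·ln(41.8/30.1) = -25.80 · (0.3284) = -8.47 mV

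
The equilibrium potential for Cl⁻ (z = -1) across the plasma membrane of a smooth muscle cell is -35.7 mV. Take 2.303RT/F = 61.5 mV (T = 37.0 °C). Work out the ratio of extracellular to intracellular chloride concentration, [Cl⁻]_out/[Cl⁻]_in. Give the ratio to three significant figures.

log₁₀([out]/[in]) = E·z/(61.5) = -35.7 × -1 / 61.5 = 0.5805
[out]/[in] = 10^(0.5805) = 3.806

3.81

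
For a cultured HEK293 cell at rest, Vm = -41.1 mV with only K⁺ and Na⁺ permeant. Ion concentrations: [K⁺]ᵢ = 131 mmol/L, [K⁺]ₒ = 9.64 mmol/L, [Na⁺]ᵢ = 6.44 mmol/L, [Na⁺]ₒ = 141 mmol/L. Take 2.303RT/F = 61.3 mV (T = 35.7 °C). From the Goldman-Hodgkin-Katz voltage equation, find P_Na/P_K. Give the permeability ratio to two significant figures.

0.13

Let α = P_Na/P_K. GHK: Vm = 61.3·log₁₀[(Kₒ + α·Naₒ)/(Kᵢ + α·Naᵢ)].
10^(Vm/61.3) = 10^(-41.1/61.3) = 0.21356
So 0.21356·(Kᵢ + α·Naᵢ) = Kₒ + α·Naₒ → α = (0.21356·131.0 − 9.64) / (141.0 − 0.21356·6.44)
α = (27.98 − 9.64) / (141.0 − 1.375) = 18.34/139.6 = 0.1313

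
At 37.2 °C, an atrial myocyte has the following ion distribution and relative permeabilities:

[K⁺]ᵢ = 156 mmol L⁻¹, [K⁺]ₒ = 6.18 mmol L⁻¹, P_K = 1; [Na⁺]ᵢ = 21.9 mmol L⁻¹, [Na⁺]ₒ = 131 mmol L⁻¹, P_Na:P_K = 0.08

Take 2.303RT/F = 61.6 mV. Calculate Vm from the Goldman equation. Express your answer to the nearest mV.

-60 mV

Vm = 61.6 · log₁₀[(Σ P·[cation]ₒ + Σ P·[anion]ᵢ) / (Σ P·[cation]ᵢ + Σ P·[anion]ₒ)]
Numerator = 1×6.18 + 0.08×131 = 16.66
Denominator = 1×156 + 0.08×21.9 = 157.8
Vm = 61.6 · log₁₀(0.10561) = 61.6 × (-0.9763) = -60.14 mV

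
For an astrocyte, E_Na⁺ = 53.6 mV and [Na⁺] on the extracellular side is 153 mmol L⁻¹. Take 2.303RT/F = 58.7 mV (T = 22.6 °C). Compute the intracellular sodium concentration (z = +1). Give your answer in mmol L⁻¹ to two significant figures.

19 mmol L⁻¹

Nernst: E = (58.7/1) · log₁₀([out]/[in]), so log₁₀([out]/[in]) = 53.6 × 1 / 58.7 = 0.9131.
[out]/[in] = 10^(0.9131) = 8.187.
[in] = 153 / 8.187 = 18.69 mmol L⁻¹.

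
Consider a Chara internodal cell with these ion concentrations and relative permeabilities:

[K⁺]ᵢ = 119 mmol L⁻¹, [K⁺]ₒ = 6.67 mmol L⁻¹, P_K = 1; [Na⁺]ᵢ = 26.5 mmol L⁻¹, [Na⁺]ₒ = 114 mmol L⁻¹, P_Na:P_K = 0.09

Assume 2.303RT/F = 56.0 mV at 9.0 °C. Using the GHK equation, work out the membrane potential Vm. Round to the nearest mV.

-48 mV

Vm = 56.0 · log₁₀[(Σ P·[cation]ₒ + Σ P·[anion]ᵢ) / (Σ P·[cation]ᵢ + Σ P·[anion]ₒ)]
Numerator = 1×6.67 + 0.09×114 = 16.93
Denominator = 1×119 + 0.09×26.5 = 121.4
Vm = 56.0 · log₁₀(0.13947) = 56.0 × (-0.8555) = -47.91 mV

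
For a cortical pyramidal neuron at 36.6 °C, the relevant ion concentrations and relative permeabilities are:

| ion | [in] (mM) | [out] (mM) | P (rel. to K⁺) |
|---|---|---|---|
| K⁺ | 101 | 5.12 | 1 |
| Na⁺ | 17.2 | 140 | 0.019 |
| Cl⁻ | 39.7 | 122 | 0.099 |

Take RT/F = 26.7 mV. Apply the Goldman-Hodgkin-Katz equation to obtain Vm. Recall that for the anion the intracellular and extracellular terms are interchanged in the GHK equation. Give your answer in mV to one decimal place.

Vm = 26.7 · ln[(Σ P·[cation]ₒ + Σ P·[anion]ᵢ) / (Σ P·[cation]ᵢ + Σ P·[anion]ₒ)]
Numerator = 1×5.12 + 0.019×140 + 0.099×39.7 = 11.71
Denominator = 1×101 + 0.019×17.2 + 0.099×122 = 113.4
Vm = 26.7 · ln(0.10326) = 26.7 × (-2.2705) = -60.62 mV

-60.6 mV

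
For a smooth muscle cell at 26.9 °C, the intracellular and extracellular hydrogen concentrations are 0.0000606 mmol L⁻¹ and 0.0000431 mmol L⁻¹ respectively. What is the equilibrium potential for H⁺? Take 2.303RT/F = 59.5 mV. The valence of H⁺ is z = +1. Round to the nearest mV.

-9 mV

E = (59.5/z) · log₁₀([H⁺]_out/[H⁺]_in) with z = +1.
= (59.5/1) · log₁₀(0.0000431/0.0000606) = 59.50 · log₁₀(0.7112)
= 59.50 · (-0.1480) = -8.81 mV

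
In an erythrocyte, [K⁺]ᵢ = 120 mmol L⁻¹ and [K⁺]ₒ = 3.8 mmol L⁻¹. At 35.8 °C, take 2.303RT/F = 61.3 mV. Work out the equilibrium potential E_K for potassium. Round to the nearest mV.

E = (61.3/z) · log₁₀([K⁺]_out/[K⁺]_in) with z = +1.
= (61.3/1) · log₁₀(3.8/120) = 61.30 · log₁₀(0.03167)
= 61.30 · (-1.4994) = -91.91 mV

-92 mV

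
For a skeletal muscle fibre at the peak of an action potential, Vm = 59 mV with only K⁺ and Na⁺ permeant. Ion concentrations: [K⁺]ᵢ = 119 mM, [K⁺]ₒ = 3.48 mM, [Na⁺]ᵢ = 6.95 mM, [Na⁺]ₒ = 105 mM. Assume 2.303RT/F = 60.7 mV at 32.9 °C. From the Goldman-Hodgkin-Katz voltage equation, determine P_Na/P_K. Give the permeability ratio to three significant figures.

27.9

Let α = P_Na/P_K. GHK: Vm = 60.7·log₁₀[(Kₒ + α·Naₒ)/(Kᵢ + α·Naᵢ)].
10^(Vm/60.7) = 10^(59.0/60.7) = 9.3755
So 9.3755·(Kᵢ + α·Naᵢ) = Kₒ + α·Naₒ → α = (9.3755·119.0 − 3.48) / (105.0 − 9.3755·6.95)
α = (1116 − 3.48) / (105.0 − 65.16) = 1112/39.84 = 27.92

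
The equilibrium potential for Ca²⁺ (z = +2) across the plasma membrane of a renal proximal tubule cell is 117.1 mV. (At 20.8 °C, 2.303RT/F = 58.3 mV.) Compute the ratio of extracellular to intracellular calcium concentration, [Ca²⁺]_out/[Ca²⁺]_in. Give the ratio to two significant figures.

10000

log₁₀([out]/[in]) = E·z/(58.3) = 117.1 × 2 / 58.3 = 4.0172
[out]/[in] = 10^(4.0172) = 1.04e+04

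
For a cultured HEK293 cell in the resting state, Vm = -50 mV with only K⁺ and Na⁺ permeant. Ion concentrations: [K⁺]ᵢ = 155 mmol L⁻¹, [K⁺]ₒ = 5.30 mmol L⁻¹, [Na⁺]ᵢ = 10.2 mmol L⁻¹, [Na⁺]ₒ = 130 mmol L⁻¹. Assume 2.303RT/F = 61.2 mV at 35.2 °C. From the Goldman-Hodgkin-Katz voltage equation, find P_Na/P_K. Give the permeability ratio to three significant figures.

Let α = P_Na/P_K. GHK: Vm = 61.2·log₁₀[(Kₒ + α·Naₒ)/(Kᵢ + α·Naᵢ)].
10^(Vm/61.2) = 10^(-50.0/61.2) = 0.15241
So 0.15241·(Kᵢ + α·Naᵢ) = Kₒ + α·Naₒ → α = (0.15241·155.0 − 5.3) / (130.0 − 0.15241·10.2)
α = (23.62 − 5.3) / (130.0 − 1.555) = 18.32/128.4 = 0.1427

0.143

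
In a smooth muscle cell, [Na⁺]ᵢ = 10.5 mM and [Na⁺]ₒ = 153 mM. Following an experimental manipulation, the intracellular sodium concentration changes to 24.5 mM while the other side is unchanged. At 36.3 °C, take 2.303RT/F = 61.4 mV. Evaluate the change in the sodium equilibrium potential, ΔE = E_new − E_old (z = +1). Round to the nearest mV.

E_old = (61.4/1)·log₁₀(153/10.5) = 71.44 mV
E_new = (61.4/1)·log₁₀(153/24.5) = 48.85 mV
ΔE = 48.85 − (71.44) = -22.59 mV

-23 mV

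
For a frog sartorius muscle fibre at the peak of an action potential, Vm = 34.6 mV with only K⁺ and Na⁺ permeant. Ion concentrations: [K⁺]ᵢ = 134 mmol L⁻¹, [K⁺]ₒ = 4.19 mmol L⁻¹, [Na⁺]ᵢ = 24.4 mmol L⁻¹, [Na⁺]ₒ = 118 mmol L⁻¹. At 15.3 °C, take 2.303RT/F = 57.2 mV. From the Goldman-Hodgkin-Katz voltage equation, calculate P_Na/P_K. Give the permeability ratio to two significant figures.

Let α = P_Na/P_K. GHK: Vm = 57.2·log₁₀[(Kₒ + α·Naₒ)/(Kᵢ + α·Naᵢ)].
10^(Vm/57.2) = 10^(34.6/57.2) = 4.0262
So 4.0262·(Kᵢ + α·Naᵢ) = Kₒ + α·Naₒ → α = (4.0262·134.0 − 4.19) / (118.0 − 4.0262·24.4)
α = (539.5 − 4.19) / (118.0 − 98.24) = 535.3/19.76 = 27.09

27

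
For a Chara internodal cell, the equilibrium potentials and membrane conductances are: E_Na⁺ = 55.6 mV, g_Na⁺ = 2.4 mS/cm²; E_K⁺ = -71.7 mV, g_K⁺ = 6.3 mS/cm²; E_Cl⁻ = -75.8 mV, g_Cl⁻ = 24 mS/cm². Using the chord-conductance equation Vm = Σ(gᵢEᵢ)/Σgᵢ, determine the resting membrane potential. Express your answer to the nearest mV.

Σ gᵢEᵢ = 2.4·(55.6) + 6.3·(-71.7) + 24·(-75.8) = -2137.47
Σ gᵢ = 2.4 + 6.3 + 24 = 32.7
Vm = -2137.47 / 32.7 = -65.37 mV

-65 mV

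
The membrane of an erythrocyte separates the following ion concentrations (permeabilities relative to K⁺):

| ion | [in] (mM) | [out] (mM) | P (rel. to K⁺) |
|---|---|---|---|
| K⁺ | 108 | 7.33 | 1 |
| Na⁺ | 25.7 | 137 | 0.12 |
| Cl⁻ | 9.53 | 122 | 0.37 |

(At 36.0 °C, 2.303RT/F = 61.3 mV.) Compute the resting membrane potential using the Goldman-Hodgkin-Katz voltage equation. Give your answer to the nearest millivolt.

Vm = 61.3 · log₁₀[(Σ P·[cation]ₒ + Σ P·[anion]ᵢ) / (Σ P·[cation]ᵢ + Σ P·[anion]ₒ)]
Numerator = 1×7.33 + 0.12×137 + 0.37×9.53 = 27.3
Denominator = 1×108 + 0.12×25.7 + 0.37×122 = 156.2
Vm = 61.3 · log₁₀(0.17472) = 61.3 × (-0.7576) = -46.44 mV

-46 mV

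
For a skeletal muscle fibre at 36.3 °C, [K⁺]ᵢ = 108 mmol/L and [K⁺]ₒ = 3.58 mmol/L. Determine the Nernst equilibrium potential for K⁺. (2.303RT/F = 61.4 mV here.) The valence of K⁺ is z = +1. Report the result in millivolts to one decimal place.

-90.8 mV

E = (61.4/z) · log₁₀([K⁺]_out/[K⁺]_in) with z = +1.
= (61.4/1) · log₁₀(3.58/108) = 61.40 · log₁₀(0.03315)
= 61.40 · (-1.4795) = -90.84 mV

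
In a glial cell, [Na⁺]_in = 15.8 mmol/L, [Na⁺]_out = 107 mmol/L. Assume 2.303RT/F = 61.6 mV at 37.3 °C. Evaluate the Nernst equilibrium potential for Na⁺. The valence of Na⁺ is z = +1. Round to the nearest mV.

E = (61.6/z) · log₁₀([Na⁺]_out/[Na⁺]_in) with z = +1.
= (61.6/1) · log₁₀(107/15.8) = 61.60 · log₁₀(6.772)
= 61.60 · (0.8307) = 51.17 mV

51 mV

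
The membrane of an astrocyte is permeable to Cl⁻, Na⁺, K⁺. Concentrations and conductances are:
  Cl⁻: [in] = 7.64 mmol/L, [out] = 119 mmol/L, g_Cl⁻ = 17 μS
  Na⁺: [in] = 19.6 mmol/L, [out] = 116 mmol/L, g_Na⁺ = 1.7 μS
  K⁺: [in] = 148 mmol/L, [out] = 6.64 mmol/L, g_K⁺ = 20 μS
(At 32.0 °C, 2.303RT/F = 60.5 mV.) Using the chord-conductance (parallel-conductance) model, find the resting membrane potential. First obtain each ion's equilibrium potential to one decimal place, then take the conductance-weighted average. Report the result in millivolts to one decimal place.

E_Cl⁻ = (60.5/-1)·log₁₀(119/7.64) = -72.1 mV
E_Na⁺ = (60.5/1)·log₁₀(116/19.6) = 46.7 mV
E_K⁺ = (60.5/1)·log₁₀(6.64/148) = -81.6 mV
Vm = (Σ gᵢEᵢ)/(Σ gᵢ) = (17·-72.1 + 1.7·46.7 + 20·-81.6) / (17 + 1.7 + 20)
= -2778.31 / 38.7 = -71.79 mV

-71.8 mV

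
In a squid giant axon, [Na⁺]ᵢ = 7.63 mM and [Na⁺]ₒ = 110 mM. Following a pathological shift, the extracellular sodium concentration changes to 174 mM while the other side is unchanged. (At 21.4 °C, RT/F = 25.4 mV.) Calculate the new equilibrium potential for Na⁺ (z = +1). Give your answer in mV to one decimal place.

79.4 mV

After the shift: [Na⁺]_out = 174, [Na⁺]_in = 7.63 mM.
E_new = (25.4/1)·ln(174/7.63) = 25.40 · (3.1270) = 79.42 mV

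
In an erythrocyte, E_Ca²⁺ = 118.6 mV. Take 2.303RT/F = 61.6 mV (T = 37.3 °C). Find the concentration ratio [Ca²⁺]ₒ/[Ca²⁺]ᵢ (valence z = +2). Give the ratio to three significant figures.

log₁₀([out]/[in]) = E·z/(61.6) = 118.6 × 2 / 61.6 = 3.8506
[out]/[in] = 10^(3.8506) = 7090

7090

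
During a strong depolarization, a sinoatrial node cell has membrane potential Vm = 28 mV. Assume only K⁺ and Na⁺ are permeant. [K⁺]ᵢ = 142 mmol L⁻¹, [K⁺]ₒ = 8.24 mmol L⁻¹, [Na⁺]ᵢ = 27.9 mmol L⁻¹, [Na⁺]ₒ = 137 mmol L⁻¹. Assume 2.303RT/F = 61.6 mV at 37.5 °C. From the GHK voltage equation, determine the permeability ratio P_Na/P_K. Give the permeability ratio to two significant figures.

6.9

Let α = P_Na/P_K. GHK: Vm = 61.6·log₁₀[(Kₒ + α·Naₒ)/(Kᵢ + α·Naᵢ)].
10^(Vm/61.6) = 10^(28.0/61.6) = 2.848
So 2.848·(Kᵢ + α·Naᵢ) = Kₒ + α·Naₒ → α = (2.848·142.0 − 8.24) / (137.0 − 2.848·27.9)
α = (404.4 − 8.24) / (137.0 − 79.46) = 396.2/57.54 = 6.885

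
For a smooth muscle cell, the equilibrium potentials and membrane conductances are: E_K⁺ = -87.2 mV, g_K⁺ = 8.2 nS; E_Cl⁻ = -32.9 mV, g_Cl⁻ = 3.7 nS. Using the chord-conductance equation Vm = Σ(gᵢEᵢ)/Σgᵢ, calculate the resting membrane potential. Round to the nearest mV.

Σ gᵢEᵢ = 8.2·(-87.2) + 3.7·(-32.9) = -836.77
Σ gᵢ = 8.2 + 3.7 = 11.9
Vm = -836.77 / 11.9 = -70.32 mV

-70 mV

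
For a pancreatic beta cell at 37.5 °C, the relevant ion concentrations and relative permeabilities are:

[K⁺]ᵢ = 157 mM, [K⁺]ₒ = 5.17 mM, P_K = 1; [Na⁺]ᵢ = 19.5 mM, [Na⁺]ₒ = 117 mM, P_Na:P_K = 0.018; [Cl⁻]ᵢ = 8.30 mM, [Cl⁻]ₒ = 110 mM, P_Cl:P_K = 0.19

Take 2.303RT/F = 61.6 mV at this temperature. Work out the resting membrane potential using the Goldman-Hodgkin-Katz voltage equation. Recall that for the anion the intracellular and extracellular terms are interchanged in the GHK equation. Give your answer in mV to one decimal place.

-80.3 mV

Vm = 61.6 · log₁₀[(Σ P·[cation]ₒ + Σ P·[anion]ᵢ) / (Σ P·[cation]ᵢ + Σ P·[anion]ₒ)]
Numerator = 1×5.17 + 0.018×117 + 0.19×8.30 = 8.853
Denominator = 1×157 + 0.018×19.5 + 0.19×110 = 178.3
Vm = 61.6 · log₁₀(0.049666) = 61.6 × (-1.3039) = -80.32 mV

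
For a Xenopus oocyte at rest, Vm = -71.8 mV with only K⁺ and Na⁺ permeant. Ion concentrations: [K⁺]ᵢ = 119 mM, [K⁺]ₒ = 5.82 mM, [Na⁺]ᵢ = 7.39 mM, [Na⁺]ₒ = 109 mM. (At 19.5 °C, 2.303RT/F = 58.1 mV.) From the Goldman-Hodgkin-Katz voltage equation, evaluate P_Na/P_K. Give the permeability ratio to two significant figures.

Let α = P_Na/P_K. GHK: Vm = 58.1·log₁₀[(Kₒ + α·Naₒ)/(Kᵢ + α·Naᵢ)].
10^(Vm/58.1) = 10^(-71.8/58.1) = 0.058103
So 0.058103·(Kᵢ + α·Naᵢ) = Kₒ + α·Naₒ → α = (0.058103·119.0 − 5.82) / (109.0 − 0.058103·7.39)
α = (6.914 − 5.82) / (109.0 − 0.4294) = 1.094/108.6 = 0.01008

0.010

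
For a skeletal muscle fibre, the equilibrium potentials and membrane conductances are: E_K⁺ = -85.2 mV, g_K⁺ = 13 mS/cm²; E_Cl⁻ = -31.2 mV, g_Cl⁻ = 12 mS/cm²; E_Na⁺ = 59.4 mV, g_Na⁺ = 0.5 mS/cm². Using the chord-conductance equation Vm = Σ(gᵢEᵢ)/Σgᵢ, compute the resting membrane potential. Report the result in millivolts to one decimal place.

-57.0 mV

Σ gᵢEᵢ = 13·(-85.2) + 12·(-31.2) + 0.5·(59.4) = -1452.30
Σ gᵢ = 13 + 12 + 0.5 = 25.5
Vm = -1452.30 / 25.5 = -56.95 mV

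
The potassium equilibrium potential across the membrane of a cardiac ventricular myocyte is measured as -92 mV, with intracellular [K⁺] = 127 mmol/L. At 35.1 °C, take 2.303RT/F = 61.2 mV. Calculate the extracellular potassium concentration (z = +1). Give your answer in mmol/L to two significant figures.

Nernst: E = (61.2/1) · log₁₀([out]/[in]), so log₁₀([out]/[in]) = -92.0 × 1 / 61.2 = -1.5033.
[out]/[in] = 10^(-1.5033) = 0.03139.
[out] = 0.03139 × 127 = 3.986 mmol/L.

4.0 mmol/L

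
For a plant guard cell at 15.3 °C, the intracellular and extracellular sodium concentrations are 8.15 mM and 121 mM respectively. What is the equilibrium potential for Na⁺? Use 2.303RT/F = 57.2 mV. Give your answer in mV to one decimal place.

E = (57.2/z) · log₁₀([Na⁺]_out/[Na⁺]_in) with z = +1.
= (57.2/1) · log₁₀(121/8.15) = 57.20 · log₁₀(14.85)
= 57.20 · (1.1716) = 67.02 mV

67.0 mV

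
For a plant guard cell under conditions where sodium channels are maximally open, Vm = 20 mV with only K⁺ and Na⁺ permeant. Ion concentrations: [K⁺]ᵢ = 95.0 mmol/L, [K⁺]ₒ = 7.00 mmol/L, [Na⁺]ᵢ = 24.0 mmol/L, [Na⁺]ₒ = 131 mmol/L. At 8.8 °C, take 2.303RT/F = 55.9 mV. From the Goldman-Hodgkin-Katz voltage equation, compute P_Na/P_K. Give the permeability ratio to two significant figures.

Let α = P_Na/P_K. GHK: Vm = 55.9·log₁₀[(Kₒ + α·Naₒ)/(Kᵢ + α·Naᵢ)].
10^(Vm/55.9) = 10^(20.0/55.9) = 2.2792
So 2.2792·(Kᵢ + α·Naᵢ) = Kₒ + α·Naₒ → α = (2.2792·95.0 − 7.0) / (131.0 − 2.2792·24.0)
α = (216.5 − 7.0) / (131.0 − 54.7) = 209.5/76.3 = 2.746

2.7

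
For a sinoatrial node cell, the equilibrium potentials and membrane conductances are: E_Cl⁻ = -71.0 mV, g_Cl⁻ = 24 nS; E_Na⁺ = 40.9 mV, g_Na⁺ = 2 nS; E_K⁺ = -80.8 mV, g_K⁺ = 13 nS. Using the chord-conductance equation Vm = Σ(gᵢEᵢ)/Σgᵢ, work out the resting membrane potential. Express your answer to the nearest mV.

Σ gᵢEᵢ = 24·(-71.0) + 2·(40.9) + 13·(-80.8) = -2672.60
Σ gᵢ = 24 + 2 + 13 = 39
Vm = -2672.60 / 39 = -68.53 mV

-69 mV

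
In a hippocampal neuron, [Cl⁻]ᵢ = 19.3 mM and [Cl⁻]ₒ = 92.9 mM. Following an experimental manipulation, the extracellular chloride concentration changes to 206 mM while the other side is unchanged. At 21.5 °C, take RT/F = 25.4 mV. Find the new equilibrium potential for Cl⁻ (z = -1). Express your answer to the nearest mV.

-60 mV

After the shift: [Cl⁻]_out = 206, [Cl⁻]_in = 19.3 mM.
E_new = (25.4/-1)·ln(206/19.3) = -25.40 · (2.3678) = -60.14 mV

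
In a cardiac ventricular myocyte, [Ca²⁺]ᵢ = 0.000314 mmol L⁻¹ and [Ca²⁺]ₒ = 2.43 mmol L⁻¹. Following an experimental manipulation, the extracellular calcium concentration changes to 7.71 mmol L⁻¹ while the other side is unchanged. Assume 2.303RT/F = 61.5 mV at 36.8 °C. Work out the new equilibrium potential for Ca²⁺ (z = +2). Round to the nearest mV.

After the shift: [Ca²⁺]_out = 7.71, [Ca²⁺]_in = 0.000314 mmol L⁻¹.
E_new = (61.5/2)·log₁₀(7.71/0.000314) = 30.75 · (4.3901) = 135.00 mV

135 mV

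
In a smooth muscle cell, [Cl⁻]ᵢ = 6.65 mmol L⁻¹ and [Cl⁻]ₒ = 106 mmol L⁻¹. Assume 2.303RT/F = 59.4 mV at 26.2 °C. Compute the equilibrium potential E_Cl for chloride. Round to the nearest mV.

-71 mV

E = (59.4/z) · log₁₀([Cl⁻]_out/[Cl⁻]_in) with z = -1.
For an anion, dividing by z = -1 reverses the sign.
= (59.4/-1) · log₁₀(106/6.65) = -59.40 · log₁₀(15.94)
= -59.40 · (1.2025) = -71.43 mV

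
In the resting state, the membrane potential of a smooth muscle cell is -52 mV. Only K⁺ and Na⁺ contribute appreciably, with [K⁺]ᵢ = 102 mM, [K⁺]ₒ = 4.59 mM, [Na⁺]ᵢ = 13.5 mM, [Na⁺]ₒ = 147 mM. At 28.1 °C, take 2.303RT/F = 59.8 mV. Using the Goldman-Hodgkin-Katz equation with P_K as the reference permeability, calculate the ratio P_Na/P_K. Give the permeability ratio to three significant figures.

Let α = P_Na/P_K. GHK: Vm = 59.8·log₁₀[(Kₒ + α·Naₒ)/(Kᵢ + α·Naᵢ)].
10^(Vm/59.8) = 10^(-52.0/59.8) = 0.13503
So 0.13503·(Kᵢ + α·Naᵢ) = Kₒ + α·Naₒ → α = (0.13503·102.0 − 4.59) / (147.0 − 0.13503·13.5)
α = (13.77 − 4.59) / (147.0 − 1.823) = 9.183/145.2 = 0.06326

0.0633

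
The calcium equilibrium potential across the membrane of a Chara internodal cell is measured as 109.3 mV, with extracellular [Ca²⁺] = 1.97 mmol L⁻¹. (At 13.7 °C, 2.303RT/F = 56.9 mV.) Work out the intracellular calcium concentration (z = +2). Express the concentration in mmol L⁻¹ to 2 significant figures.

0.00028 mmol L⁻¹

Nernst: E = (56.9/2) · log₁₀([out]/[in]), so log₁₀([out]/[in]) = 109.3 × 2 / 56.9 = 3.8418.
[out]/[in] = 10^(3.8418) = 6947.
[in] = 1.97 / 6947 = 0.0002836 mmol L⁻¹.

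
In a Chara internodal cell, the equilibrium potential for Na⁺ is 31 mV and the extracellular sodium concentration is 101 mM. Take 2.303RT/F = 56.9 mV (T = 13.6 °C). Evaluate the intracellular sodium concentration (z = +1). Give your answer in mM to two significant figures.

29 mM

Nernst: E = (56.9/1) · log₁₀([out]/[in]), so log₁₀([out]/[in]) = 31.0 × 1 / 56.9 = 0.5448.
[out]/[in] = 10^(0.5448) = 3.506.
[in] = 101 / 3.506 = 28.81 mM.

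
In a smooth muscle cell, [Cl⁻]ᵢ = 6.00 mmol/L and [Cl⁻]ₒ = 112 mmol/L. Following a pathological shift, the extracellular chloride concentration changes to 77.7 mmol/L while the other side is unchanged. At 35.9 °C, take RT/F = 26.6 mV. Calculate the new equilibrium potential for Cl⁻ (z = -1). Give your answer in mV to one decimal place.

After the shift: [Cl⁻]_out = 77.7, [Cl⁻]_in = 6.00 mmol/L.
E_new = (26.6/-1)·ln(77.7/6.00) = -26.60 · (2.5611) = -68.13 mV

-68.1 mV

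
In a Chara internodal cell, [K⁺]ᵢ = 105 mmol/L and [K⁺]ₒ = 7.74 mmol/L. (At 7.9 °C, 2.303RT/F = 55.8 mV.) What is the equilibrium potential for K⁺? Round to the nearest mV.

E = (55.8/z) · log₁₀([K⁺]_out/[K⁺]_in) with z = +1.
= (55.8/1) · log₁₀(7.74/105) = 55.80 · log₁₀(0.07371)
= 55.80 · (-1.1324) = -63.19 mV

-63 mV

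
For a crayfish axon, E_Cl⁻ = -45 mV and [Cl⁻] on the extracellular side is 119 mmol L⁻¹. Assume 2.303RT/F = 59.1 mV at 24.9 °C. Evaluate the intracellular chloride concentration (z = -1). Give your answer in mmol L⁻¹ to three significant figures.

Nernst: E = (59.1/-1) · log₁₀([out]/[in]), so log₁₀([out]/[in]) = -45.0 × -1 / 59.1 = 0.7614.
[out]/[in] = 10^(0.7614) = 5.773.
[in] = 119 / 5.773 = 20.61 mmol L⁻¹.

20.6 mmol L⁻¹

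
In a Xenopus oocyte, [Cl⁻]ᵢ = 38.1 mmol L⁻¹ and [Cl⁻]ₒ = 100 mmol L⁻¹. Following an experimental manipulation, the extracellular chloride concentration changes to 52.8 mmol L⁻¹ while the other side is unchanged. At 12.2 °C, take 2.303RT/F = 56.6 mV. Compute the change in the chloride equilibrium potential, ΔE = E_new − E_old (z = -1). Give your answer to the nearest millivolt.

E_old = (56.6/-1)·log₁₀(100/38.1) = -23.72 mV
E_new = (56.6/-1)·log₁₀(52.8/38.1) = -8.02 mV
ΔE = -8.02 − (-23.72) = 15.70 mV

16 mV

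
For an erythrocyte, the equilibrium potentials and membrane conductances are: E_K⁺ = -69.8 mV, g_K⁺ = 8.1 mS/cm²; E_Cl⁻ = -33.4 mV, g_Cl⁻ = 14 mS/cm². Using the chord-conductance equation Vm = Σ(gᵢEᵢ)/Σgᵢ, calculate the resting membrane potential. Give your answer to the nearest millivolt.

Σ gᵢEᵢ = 8.1·(-69.8) + 14·(-33.4) = -1032.98
Σ gᵢ = 8.1 + 14 = 22.1
Vm = -1032.98 / 22.1 = -46.74 mV

-47 mV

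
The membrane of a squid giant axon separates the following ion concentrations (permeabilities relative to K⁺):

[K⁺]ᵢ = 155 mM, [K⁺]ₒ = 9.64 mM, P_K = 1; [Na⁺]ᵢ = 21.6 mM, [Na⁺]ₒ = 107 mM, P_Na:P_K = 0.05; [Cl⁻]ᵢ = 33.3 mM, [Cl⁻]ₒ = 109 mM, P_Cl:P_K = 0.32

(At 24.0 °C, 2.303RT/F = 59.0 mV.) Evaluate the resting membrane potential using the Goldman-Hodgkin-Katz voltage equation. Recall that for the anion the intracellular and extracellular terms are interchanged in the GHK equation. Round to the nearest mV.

Vm = 59.0 · log₁₀[(Σ P·[cation]ₒ + Σ P·[anion]ᵢ) / (Σ P·[cation]ᵢ + Σ P·[anion]ₒ)]
Numerator = 1×9.64 + 0.05×107 + 0.32×33.3 = 25.65
Denominator = 1×155 + 0.05×21.6 + 0.32×109 = 191
Vm = 59.0 · log₁₀(0.1343) = 59.0 × (-0.8719) = -51.44 mV

-51 mV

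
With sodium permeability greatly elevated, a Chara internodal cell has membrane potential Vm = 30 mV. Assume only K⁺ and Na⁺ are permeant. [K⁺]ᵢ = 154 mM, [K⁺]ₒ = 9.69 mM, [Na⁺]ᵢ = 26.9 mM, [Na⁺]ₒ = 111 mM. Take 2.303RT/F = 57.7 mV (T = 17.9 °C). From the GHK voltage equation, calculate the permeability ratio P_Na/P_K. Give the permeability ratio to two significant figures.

Let α = P_Na/P_K. GHK: Vm = 57.7·log₁₀[(Kₒ + α·Naₒ)/(Kᵢ + α·Naᵢ)].
10^(Vm/57.7) = 10^(30.0/57.7) = 3.3108
So 3.3108·(Kᵢ + α·Naᵢ) = Kₒ + α·Naₒ → α = (3.3108·154.0 − 9.69) / (111.0 − 3.3108·26.9)
α = (509.9 − 9.69) / (111.0 − 89.06) = 500.2/21.94 = 22.8

23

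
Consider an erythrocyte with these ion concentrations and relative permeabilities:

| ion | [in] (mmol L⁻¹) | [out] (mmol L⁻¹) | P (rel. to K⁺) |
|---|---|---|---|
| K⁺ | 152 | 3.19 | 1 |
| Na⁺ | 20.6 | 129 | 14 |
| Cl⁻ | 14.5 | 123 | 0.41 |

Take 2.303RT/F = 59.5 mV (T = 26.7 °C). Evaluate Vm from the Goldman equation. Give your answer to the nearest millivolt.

Vm = 59.5 · log₁₀[(Σ P·[cation]ₒ + Σ P·[anion]ᵢ) / (Σ P·[cation]ᵢ + Σ P·[anion]ₒ)]
Numerator = 1×3.19 + 14×129 + 0.41×14.5 = 1815
Denominator = 1×152 + 14×20.6 + 0.41×123 = 490.8
Vm = 59.5 · log₁₀(3.6981) = 59.5 × (0.5680) = 33.79 mV

34 mV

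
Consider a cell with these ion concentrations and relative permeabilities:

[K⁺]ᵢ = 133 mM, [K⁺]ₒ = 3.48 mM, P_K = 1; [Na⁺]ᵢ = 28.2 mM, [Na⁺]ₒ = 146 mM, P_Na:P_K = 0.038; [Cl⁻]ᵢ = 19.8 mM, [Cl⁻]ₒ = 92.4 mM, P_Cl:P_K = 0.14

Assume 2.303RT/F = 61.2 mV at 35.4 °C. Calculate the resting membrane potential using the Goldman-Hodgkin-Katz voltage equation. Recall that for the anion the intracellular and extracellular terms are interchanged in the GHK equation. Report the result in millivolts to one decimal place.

Vm = 61.2 · log₁₀[(Σ P·[cation]ₒ + Σ P·[anion]ᵢ) / (Σ P·[cation]ᵢ + Σ P·[anion]ₒ)]
Numerator = 1×3.48 + 0.038×146 + 0.14×19.8 = 11.8
Denominator = 1×133 + 0.038×28.2 + 0.14×92.4 = 147
Vm = 61.2 · log₁₀(0.080268) = 61.2 × (-1.0955) = -67.04 mV

-67.0 mV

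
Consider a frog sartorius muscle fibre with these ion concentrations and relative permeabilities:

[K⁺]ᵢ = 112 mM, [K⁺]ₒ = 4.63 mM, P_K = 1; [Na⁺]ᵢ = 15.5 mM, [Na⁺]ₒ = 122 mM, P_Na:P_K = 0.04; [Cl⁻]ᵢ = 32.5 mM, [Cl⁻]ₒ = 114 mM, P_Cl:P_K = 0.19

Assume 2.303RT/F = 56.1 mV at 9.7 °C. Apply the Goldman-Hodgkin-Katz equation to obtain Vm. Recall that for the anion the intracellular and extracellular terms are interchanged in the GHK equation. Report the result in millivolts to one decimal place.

Vm = 56.1 · log₁₀[(Σ P·[cation]ₒ + Σ P·[anion]ᵢ) / (Σ P·[cation]ᵢ + Σ P·[anion]ₒ)]
Numerator = 1×4.63 + 0.04×122 + 0.19×32.5 = 15.68
Denominator = 1×112 + 0.04×15.5 + 0.19×114 = 134.3
Vm = 56.1 · log₁₀(0.11681) = 56.1 × (-0.9325) = -52.31 mV

-52.3 mV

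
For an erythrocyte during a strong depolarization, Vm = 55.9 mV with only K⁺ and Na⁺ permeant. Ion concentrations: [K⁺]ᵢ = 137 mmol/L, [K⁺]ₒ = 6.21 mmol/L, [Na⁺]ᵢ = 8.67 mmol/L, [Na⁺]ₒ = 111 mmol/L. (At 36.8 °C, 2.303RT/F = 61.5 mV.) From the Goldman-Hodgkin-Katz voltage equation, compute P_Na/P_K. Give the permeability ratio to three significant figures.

Let α = P_Na/P_K. GHK: Vm = 61.5·log₁₀[(Kₒ + α·Naₒ)/(Kᵢ + α·Naᵢ)].
10^(Vm/61.5) = 10^(55.9/61.5) = 8.1085
So 8.1085·(Kᵢ + α·Naᵢ) = Kₒ + α·Naₒ → α = (8.1085·137.0 − 6.21) / (111.0 − 8.1085·8.67)
α = (1111 − 6.21) / (111.0 − 70.3) = 1105/40.7 = 27.14

27.1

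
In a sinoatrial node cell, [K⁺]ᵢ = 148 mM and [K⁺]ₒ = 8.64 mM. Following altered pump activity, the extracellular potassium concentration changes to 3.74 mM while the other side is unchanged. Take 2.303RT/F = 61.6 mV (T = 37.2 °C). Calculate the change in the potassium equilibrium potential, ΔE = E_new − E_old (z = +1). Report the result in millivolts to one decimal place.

E_old = (61.6/1)·log₁₀(8.64/148) = -76.00 mV
E_new = (61.6/1)·log₁₀(3.74/148) = -98.40 mV
ΔE = -98.40 − (-76.00) = -22.40 mV

-22.4 mV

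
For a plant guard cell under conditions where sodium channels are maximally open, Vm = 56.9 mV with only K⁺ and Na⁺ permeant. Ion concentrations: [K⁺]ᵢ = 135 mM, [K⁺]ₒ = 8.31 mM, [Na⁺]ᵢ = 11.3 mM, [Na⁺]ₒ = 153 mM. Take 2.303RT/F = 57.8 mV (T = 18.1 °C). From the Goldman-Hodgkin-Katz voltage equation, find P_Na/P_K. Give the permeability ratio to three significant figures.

29.4

Let α = P_Na/P_K. GHK: Vm = 57.8·log₁₀[(Kₒ + α·Naₒ)/(Kᵢ + α·Naᵢ)].
10^(Vm/57.8) = 10^(56.9/57.8) = 9.6478
So 9.6478·(Kᵢ + α·Naᵢ) = Kₒ + α·Naₒ → α = (9.6478·135.0 − 8.31) / (153.0 − 9.6478·11.3)
α = (1302 − 8.31) / (153.0 − 109) = 1294/43.98 = 29.43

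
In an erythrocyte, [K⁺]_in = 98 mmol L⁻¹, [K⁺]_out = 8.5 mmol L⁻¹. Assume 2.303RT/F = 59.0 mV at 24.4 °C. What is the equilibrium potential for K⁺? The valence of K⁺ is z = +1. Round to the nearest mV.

-63 mV

E = (59.0/z) · log₁₀([K⁺]_out/[K⁺]_in) with z = +1.
= (59.0/1) · log₁₀(8.5/98) = 59.00 · log₁₀(0.08673)
= 59.00 · (-1.0618) = -62.65 mV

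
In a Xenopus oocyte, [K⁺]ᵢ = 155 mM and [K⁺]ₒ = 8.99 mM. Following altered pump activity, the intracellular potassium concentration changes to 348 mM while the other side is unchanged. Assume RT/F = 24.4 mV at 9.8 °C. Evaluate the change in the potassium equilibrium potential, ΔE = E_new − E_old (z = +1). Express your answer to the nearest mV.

E_old = (24.4/1)·ln(8.99/155) = -69.47 mV
E_new = (24.4/1)·ln(8.99/348) = -89.21 mV
ΔE = -89.21 − (-69.47) = -19.73 mV

-20 mV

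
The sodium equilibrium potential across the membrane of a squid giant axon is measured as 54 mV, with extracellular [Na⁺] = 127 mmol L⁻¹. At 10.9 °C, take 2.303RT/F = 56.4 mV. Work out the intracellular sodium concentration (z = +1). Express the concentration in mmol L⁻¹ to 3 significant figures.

Nernst: E = (56.4/1) · log₁₀([out]/[in]), so log₁₀([out]/[in]) = 54.0 × 1 / 56.4 = 0.9574.
[out]/[in] = 10^(0.9574) = 9.067.
[in] = 127 / 9.067 = 14.01 mmol L⁻¹.

14.0 mmol L⁻¹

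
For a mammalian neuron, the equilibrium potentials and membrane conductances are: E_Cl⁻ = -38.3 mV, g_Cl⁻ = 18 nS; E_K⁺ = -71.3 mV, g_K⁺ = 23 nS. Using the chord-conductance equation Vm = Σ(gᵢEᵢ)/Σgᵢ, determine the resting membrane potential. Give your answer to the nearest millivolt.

-57 mV

Σ gᵢEᵢ = 18·(-38.3) + 23·(-71.3) = -2329.30
Σ gᵢ = 18 + 23 = 41
Vm = -2329.30 / 41 = -56.81 mV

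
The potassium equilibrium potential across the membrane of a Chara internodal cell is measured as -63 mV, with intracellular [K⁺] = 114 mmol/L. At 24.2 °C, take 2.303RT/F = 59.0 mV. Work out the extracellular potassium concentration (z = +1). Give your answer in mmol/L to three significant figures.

Nernst: E = (59.0/1) · log₁₀([out]/[in]), so log₁₀([out]/[in]) = -63.0 × 1 / 59.0 = -1.0678.
[out]/[in] = 10^(-1.0678) = 0.08555.
[out] = 0.08555 × 114 = 9.752 mmol/L.

9.75 mmol/L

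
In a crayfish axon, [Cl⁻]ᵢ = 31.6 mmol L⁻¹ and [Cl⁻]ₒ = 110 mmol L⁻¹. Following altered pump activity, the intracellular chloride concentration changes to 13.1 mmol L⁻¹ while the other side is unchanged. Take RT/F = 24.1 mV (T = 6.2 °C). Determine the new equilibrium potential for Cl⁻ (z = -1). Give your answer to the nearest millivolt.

After the shift: [Cl⁻]_out = 110, [Cl⁻]_in = 13.1 mmol L⁻¹.
E_new = (24.1/-1)·ln(110/13.1) = -24.10 · (2.1279) = -51.28 mV

-51 mV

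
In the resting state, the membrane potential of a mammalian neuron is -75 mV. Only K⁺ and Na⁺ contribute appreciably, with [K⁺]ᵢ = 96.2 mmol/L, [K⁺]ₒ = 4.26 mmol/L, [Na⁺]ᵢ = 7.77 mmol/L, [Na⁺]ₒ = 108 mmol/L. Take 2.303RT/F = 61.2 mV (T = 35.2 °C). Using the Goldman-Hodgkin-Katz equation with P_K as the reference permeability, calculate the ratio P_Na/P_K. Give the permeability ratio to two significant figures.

0.014

Let α = P_Na/P_K. GHK: Vm = 61.2·log₁₀[(Kₒ + α·Naₒ)/(Kᵢ + α·Naᵢ)].
10^(Vm/61.2) = 10^(-75.0/61.2) = 0.059499
So 0.059499·(Kᵢ + α·Naᵢ) = Kₒ + α·Naₒ → α = (0.059499·96.2 − 4.26) / (108.0 − 0.059499·7.77)
α = (5.724 − 4.26) / (108.0 − 0.4623) = 1.464/107.5 = 0.01361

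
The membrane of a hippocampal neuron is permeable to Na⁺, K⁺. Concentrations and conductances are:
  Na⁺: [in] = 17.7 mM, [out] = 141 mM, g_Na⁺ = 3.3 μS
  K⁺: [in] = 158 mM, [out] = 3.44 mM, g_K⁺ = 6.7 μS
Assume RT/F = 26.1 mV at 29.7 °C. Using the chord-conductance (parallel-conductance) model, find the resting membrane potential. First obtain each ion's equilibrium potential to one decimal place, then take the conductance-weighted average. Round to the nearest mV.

-49 mV

E_Na⁺ = (26.1/1)·ln(141/17.7) = 54.2 mV
E_K⁺ = (26.1/1)·ln(3.44/158) = -99.9 mV
Vm = (Σ gᵢEᵢ)/(Σ gᵢ) = (3.3·54.2 + 6.7·-99.9) / (3.3 + 6.7)
= -490.47 / 10 = -49.05 mV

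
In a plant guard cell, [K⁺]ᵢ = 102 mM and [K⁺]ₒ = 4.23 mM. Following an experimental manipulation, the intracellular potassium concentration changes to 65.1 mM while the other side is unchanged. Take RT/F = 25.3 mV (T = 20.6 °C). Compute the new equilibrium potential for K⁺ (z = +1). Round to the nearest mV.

After the shift: [K⁺]_out = 4.23, [K⁺]_in = 65.1 mM.
E_new = (25.3/1)·ln(4.23/65.1) = 25.30 · (-2.7337) = -69.16 mV

-69 mV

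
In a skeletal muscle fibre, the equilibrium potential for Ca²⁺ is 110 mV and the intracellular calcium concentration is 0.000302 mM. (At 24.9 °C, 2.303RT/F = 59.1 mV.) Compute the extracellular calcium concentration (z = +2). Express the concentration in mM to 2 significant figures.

1.6 mM

Nernst: E = (59.1/2) · log₁₀([out]/[in]), so log₁₀([out]/[in]) = 110.0 × 2 / 59.1 = 3.7225.
[out]/[in] = 10^(3.7225) = 5278.
[out] = 5278 × 0.000302 = 1.594 mM.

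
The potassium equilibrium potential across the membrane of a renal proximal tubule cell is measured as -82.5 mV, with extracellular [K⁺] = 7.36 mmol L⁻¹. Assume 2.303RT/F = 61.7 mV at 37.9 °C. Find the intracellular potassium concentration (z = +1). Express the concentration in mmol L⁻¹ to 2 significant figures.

Nernst: E = (61.7/1) · log₁₀([out]/[in]), so log₁₀([out]/[in]) = -82.5 × 1 / 61.7 = -1.3371.
[out]/[in] = 10^(-1.3371) = 0.04601.
[in] = 7.36 / 0.04601 = 160 mmol L⁻¹.

160 mmol L⁻¹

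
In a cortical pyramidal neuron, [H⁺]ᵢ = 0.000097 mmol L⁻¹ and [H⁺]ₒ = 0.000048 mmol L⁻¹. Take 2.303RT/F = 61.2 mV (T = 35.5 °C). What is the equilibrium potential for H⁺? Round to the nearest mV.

E = (61.2/z) · log₁₀([H⁺]_out/[H⁺]_in) with z = +1.
= (61.2/1) · log₁₀(0.000048/0.000097) = 61.20 · log₁₀(0.4948)
= 61.20 · (-0.3055) = -18.70 mV

-19 mV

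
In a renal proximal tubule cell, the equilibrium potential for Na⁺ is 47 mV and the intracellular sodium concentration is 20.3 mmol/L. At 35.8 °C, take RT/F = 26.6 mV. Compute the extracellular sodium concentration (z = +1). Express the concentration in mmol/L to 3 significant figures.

119 mmol/L

Nernst: E = (26.6/1) · ln([out]/[in]), so ln([out]/[in]) = 47.0 × 1 / 26.6 = 1.7669.
[out]/[in] = e^(1.7669) = 5.853.
[out] = 5.853 × 20.3 = 118.8 mmol/L.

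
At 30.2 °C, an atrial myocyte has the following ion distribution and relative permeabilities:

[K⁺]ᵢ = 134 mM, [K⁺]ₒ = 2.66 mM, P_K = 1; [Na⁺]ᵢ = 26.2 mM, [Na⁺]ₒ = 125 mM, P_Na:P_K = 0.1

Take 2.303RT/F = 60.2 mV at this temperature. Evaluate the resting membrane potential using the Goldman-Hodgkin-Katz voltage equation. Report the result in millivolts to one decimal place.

-57.5 mV

Vm = 60.2 · log₁₀[(Σ P·[cation]ₒ + Σ P·[anion]ᵢ) / (Σ P·[cation]ᵢ + Σ P·[anion]ₒ)]
Numerator = 1×2.66 + 0.1×125 = 15.16
Denominator = 1×134 + 0.1×26.2 = 136.6
Vm = 60.2 · log₁₀(0.11096) = 60.2 × (-0.9548) = -57.48 mV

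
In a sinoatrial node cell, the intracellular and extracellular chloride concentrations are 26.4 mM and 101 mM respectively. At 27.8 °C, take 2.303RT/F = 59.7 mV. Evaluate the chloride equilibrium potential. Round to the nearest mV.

-35 mV

E = (59.7/z) · log₁₀([Cl⁻]_out/[Cl⁻]_in) with z = -1.
For an anion, dividing by z = -1 reverses the sign.
= (59.7/-1) · log₁₀(101/26.4) = -59.70 · log₁₀(3.826)
= -59.70 · (0.5827) = -34.79 mV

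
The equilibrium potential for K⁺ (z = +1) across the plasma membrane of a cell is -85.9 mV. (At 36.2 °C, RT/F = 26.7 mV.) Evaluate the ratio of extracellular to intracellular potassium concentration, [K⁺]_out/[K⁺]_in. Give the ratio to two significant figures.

0.040

ln([out]/[in]) = E·z/(26.7) = -85.9 × 1 / 26.7 = -3.2172
[out]/[in] = e^(-3.2172) = 0.04007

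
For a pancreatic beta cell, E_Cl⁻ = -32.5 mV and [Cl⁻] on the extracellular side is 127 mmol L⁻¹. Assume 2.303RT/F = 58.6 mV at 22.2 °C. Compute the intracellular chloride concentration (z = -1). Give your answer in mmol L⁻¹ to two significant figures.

35 mmol L⁻¹

Nernst: E = (58.6/-1) · log₁₀([out]/[in]), so log₁₀([out]/[in]) = -32.5 × -1 / 58.6 = 0.5546.
[out]/[in] = 10^(0.5546) = 3.586.
[in] = 127 / 3.586 = 35.42 mmol L⁻¹.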